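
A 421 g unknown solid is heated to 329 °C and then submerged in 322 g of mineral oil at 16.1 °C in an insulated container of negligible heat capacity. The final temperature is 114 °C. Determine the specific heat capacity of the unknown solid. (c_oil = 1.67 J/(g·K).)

c ≈ 0.582 J/(g·K)

Heat gained plus heat lost sum to zero:
421·c·(114 − 329) + 322·1.67·(114 − 16.1) = 0
-90515 c = -52645
c = -52645/-90515 ≈ 0.5816 J/(g·K)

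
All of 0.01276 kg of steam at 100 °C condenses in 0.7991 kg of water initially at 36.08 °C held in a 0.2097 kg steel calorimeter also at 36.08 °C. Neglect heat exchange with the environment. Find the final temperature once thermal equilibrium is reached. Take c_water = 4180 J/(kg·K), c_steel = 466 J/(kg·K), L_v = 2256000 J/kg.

T_f ≈ 45.3 °C

Setting the total heat transfer to zero:
steam→water at 100 °C releases m L_v = 0.01276×2256000 = 28787; condensed water 100 °C→T: 53.34(T − 100); water warms: 0.7991×4180×(T − 36.08) = 3340.2(T − 36.08); cup: 97.72(T − 36.08)
3491.3 T = 28787 + 5333.7 + 124042 = 158162
T ≈ 45.30 °C, under the boiling point, so the assumption holds.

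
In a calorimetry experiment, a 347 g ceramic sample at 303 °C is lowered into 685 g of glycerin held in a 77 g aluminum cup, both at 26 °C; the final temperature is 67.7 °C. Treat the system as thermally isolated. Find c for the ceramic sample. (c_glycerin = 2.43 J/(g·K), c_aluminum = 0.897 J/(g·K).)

c ≈ 0.885 J/(g·K)

Net heat exchanged in the isolated system is zero:
347·c·(67.7 − 303) + 685·2.43·(67.7 − 26) + 77·0.897·(67.7 − 26) = 0
-81649 c = -72292
c = -72292/-81649 ≈ 0.8854 J/(g·K)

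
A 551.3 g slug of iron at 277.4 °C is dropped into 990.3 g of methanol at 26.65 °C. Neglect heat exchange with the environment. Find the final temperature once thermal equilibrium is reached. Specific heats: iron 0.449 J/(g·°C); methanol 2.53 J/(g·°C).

T_f ≈ 49.2 °C

T_f is the heat-capacity-weighted average of the initial temperatures:
T_f = (247.53·277.4 + 2505.5·26.65) / (247.53 + 2505.5)
    = 135436 / 2753 ≈ 49.20 °C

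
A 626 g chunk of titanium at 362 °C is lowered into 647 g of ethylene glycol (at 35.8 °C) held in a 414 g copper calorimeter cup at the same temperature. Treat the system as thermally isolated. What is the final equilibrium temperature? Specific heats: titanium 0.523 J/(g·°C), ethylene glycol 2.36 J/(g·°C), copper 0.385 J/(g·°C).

T_f ≈ 88.8 °C

With ΣQ=0 the equilibrium temperature is the m·c-weighted mean:
T_f = (327.4×362 + 1526.9×35.8 + 159.39×35.8) / (327.4 + 1526.9 + 159.39)
    = 178888 / 2013.7 ≈ 88.84 °C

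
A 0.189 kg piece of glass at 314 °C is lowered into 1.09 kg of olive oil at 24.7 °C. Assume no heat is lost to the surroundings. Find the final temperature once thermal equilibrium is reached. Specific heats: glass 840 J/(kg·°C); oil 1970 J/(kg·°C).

T_f ≈ 44.6 °C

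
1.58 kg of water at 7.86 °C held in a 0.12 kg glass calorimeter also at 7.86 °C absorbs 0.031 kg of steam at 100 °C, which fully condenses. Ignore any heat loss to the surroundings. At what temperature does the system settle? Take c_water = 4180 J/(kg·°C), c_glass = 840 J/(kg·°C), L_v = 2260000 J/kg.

T_f ≈ 19.9 °C

Energy balance with sensible and latent terms:
condense steam: −0.031·2260000 = −70060
  condensate cools 100→T: 0.031·4180·(T − 100) = 129.58(T − 100)
  original water: 6604.4(T − 7.86)
  glass cup: 0.12·840·(T − 7.86) = 100.8(T − 7.86)
6834.8 T = 70060 + 12958 + 52703 = 135721
T ≈ 19.86 °C (< 100 °C, so full condensation is consistent).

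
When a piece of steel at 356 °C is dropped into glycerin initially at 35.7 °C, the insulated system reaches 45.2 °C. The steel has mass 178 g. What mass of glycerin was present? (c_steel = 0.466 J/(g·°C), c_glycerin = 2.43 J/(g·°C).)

Let T be the final temperature. ΣQ_i = 0:
178·0.466·(45.2 − 356) + m·2.43·(45.2 − 35.7) = 0
23.09 m = 25780
m = 25780/23.09 ≈ 1117 g

m ≈ 1120 g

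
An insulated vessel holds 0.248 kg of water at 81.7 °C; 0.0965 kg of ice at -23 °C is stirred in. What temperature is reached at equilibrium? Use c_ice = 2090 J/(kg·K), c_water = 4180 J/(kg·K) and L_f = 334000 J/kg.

T_f ≈ 33.2 °C

Net heat exchanged in the isolated system is zero:
ice -23→0 °C: 0.0965·2090·23 = 4638.8; latent heat to melt: 0.0965·334000 = 32231; warm the meltwater: 403.37 T; water: 1036.6(T − 81.7)
1440 T = 84693 − 36870 = 47824
T ≈ 33.21 °C — above 0 °C, consistent with complete melting.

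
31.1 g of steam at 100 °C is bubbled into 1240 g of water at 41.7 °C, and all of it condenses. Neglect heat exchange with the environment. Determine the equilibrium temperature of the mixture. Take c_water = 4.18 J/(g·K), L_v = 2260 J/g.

T_f ≈ 56.4 °C

Taking heat into each body as positive, Σ m c ΔT = 0:
steam→water at 100 °C releases m L_v = 31.1·2260 = 70286; condensate cools 100→T: 31.1·4.18·(T − 100) = 130(T − 100); water warms: 1240·4.18·(T − 41.7) = 5183.2(T − 41.7)
5313.2 T = 70286 + 13000 + 216139 = 299425
T ≈ 56.35 °C (< 100 °C, so full condensation is consistent).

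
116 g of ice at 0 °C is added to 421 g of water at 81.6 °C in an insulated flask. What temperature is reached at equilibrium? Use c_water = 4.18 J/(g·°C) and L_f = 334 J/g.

T_f ≈ 46.7 °C

Net heat exchanged in the isolated system is zero:
fusion: m_ice L_f = 116×334 = 38744
  meltwater 0→T: 116×4.18×T = 484.88 T
  water cools: 421×4.18×(T − 81.6) = 1759.8(T − 81.6)
2244.7 T = 143598 − 38744 = 104854
T ≈ 46.71 °C (positive, so assuming full melt was valid).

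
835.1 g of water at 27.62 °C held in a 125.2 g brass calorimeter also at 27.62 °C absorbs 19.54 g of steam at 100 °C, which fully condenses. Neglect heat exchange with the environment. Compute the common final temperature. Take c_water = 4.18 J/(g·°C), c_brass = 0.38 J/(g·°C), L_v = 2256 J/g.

Heat gained plus heat lost sum to zero:
steam→water at 100 °C releases m L_v = 19.54×2256 = 44082
  condensed water 100 °C→T: 81.68(T − 100)
  water warms: 835.1×4.18×(T − 27.62) = 3490.7(T − 27.62)
  cup: 47.58(T − 27.62)
3620 T = 44082 + 8167.7 + 97728 = 149978
T ≈ 41.43 °C, under the boiling point, so the assumption holds.

T_f ≈ 41.4 °C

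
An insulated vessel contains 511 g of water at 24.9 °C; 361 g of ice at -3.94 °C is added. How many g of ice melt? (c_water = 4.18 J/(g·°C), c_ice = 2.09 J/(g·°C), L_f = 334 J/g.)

Heat available from the water dropping to 0 °C: 511×4.18×24.9 = 53186 J.
Warming the ice to 0 °C takes 361×2.09×3.94 = 2972.7 J, leaving 50213 J for melting.
To melt every bit of ice: 361×334 = 120574 J.
That's not enough to melt it all — equilibrium is at 0 °C with ice remaining.
m_melt = 50213 / L_f = 150.3 g.

m_melted ≈ 150 g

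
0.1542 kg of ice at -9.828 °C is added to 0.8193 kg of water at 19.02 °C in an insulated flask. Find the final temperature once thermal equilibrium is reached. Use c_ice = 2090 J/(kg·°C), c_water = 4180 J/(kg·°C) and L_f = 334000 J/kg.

T_f ≈ 2.6 °C

Net heat exchanged in the isolated system is zero:
warm ice to 0 °C: 0.1542·2090·(0 − (-9.828)) = 3167.3
  melt ice: 0.1542·334000 = 51503
  warm the meltwater: 644.56 T
  water: 3424.7(T − 19.02)
4069.2 T = 65137 − 54670 = 10467
T ≈ 2.57 °C. Since T > 0 °C, the all-ice-melts assumption holds.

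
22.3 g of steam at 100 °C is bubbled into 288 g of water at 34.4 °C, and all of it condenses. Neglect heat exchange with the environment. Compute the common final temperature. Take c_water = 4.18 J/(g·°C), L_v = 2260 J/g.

T_f ≈ 78.0 °C

Energy balance with sensible and latent terms:
steam→water at 100 °C releases m L_v = 22.3×2260 = 50398; condensate cools 100→T: 22.3×4.18×(T − 100) = 93.21(T − 100); water warms: 288×4.18×(T − 34.4) = 1203.8(T − 34.4)
1297.1 T = 50398 + 9321.4 + 41412 = 101131
T ≈ 77.97 °C, under the boiling point, so the assumption holds.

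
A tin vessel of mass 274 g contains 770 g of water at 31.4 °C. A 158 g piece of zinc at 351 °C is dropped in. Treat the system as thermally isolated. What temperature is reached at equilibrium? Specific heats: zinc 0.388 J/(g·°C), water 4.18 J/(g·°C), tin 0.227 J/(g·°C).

Setting the total heat transfer to zero:
158×0.388×(T − 351) + 770×4.18×(T − 31.4) + 274×0.227×(T − 31.4) = 0
61.3(T − 351) + 3218.6(T − 31.4) + 62.2(T − 31.4) = 0
(61.3 + 3218.6 + 62.2) T = 61.3×351 + 3218.6×31.4 + 62.2×31.4
T ≈ 37.26 °C

T_f ≈ 37.3 °C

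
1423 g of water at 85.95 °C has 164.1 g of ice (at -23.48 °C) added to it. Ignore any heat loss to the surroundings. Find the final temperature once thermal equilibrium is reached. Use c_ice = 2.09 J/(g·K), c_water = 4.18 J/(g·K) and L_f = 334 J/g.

T_f ≈ 67.6 °C

Conservation of energy gives ΣQ = 0:
ice -23.48→0 °C: 164.1×2.09×23.48 = 8052.9; latent heat to melt: 164.1×334 = 54809; warm the meltwater: 685.94 T; water cools: 1423×4.18×(T − 85.95) = 5948.1(T − 85.95)
6634.1 T = 511243 − 62862 = 448380
T ≈ 67.59 °C — above 0 °C, consistent with complete melting.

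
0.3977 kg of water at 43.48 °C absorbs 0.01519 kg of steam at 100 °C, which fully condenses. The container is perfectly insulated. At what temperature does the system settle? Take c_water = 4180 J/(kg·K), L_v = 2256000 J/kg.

T_f ≈ 65.4 °C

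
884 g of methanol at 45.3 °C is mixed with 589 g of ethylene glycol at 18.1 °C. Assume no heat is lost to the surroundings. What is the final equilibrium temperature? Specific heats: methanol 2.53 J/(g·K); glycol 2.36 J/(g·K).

T_f ≈ 34.9 °C

|Q_methanol| = |Q_glycol|:
884*2.53*(45.3 − T) = 589*2.36*(T − 18.1)
2236.5(45.3 − T) = 1390(T − 18.1)
3626.6 T = 126474  ⇒  T ≈ 34.87 °C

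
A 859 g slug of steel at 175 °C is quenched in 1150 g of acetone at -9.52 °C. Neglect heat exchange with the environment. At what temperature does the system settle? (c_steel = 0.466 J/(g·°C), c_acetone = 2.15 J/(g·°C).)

T_f ≈ 16.2 °C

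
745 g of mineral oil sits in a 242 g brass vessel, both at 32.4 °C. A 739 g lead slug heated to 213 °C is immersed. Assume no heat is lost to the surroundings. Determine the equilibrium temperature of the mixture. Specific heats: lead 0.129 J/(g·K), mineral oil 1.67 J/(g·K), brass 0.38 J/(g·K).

T_f = Σ m_i c_i T_i / Σ m_i c_i:
T_f = (95.33*213 + 1244.1*32.4 + 91.96*32.4) / (95.33 + 1244.1 + 91.96)
    = 63595 / 1431.4 ≈ 44.43 °C

T_f ≈ 44.4 °C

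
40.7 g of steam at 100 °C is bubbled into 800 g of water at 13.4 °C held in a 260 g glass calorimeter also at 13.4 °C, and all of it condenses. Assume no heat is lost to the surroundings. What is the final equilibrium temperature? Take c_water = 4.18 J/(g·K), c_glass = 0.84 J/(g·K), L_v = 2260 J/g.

T_f ≈ 42.0 °C

Energy balance with sensible and latent terms:
steam→water at 100 °C releases m L_v = 40.7×2260 = 91982; condensate cools 100→T: 40.7×4.18×(T − 100) = 170.13(T − 100); water warms: 800×4.18×(T − 13.4) = 3344(T − 13.4); cup: 218.4(T − 13.4)
3732.5 T = 91982 + 17013 + 47736 = 156731
T ≈ 41.99 °C — below 100 °C, confirming all the steam condensed.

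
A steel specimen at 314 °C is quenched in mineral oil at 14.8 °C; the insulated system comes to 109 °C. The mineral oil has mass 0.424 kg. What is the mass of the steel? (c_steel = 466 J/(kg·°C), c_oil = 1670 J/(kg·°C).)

Net heat exchanged in the isolated system is zero:
m·466·(109 − 314) + 0.424·1670·(109 − 14.8) = 0
-95530 m = -66701
m = -66701/-95530 ≈ 0.6982 kg

m ≈ 0.698 kg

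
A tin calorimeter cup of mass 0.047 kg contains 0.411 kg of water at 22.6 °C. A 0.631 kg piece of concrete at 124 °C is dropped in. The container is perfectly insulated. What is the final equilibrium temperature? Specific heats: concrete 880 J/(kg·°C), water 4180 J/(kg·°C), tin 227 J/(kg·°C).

T_f ≈ 47.3 °C

Let T be the final temperature. ΣQ_i = 0:
0.631*880*(T − 124) + 0.411*4180*(T − 22.6) + 0.047*227*(T − 22.6) = 0
2283.9 T = 107922
T ≈ 47.25 °C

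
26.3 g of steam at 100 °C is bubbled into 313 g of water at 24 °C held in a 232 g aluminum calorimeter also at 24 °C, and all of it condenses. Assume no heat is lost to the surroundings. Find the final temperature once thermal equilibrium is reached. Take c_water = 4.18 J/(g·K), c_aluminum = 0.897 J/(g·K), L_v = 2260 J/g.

T_f ≈ 65.7 °C

Conservation of energy gives ΣQ = 0:
condense steam: −26.3×2260 = −59438
  condensed water 100 °C→T: 109.93(T − 100)
  water warms: 313×4.18×(T − 24) = 1308.3(T − 24)
  aluminum cup: 232×0.897×(T − 24) = 208.1(T − 24)
1626.4 T = 59438 + 10993 + 36395 = 106826
T ≈ 65.68 °C — below 100 °C, confirming all the steam condensed.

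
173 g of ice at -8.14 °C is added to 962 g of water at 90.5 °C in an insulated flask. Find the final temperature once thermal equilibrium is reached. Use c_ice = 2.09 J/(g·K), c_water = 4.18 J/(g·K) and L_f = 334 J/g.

T_f ≈ 63.9 °C

Heat gained plus heat lost sum to zero:
ice -8.14→0 °C: 173×2.09×8.14 = 2943.2; fusion: m_ice L_f = 173×334 = 57782; meltwater 0→T: 173×4.18×T = 723.14 T; water cools: 962×4.18×(T − 90.5) = 4021.2(T − 90.5)
4744.3 T = 363915 − 60725 = 303190
T ≈ 63.91 °C — above 0 °C, consistent with complete melting.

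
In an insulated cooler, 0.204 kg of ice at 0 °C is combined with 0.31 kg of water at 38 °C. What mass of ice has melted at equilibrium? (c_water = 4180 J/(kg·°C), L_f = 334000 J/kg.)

m_melted ≈ 0.147 kg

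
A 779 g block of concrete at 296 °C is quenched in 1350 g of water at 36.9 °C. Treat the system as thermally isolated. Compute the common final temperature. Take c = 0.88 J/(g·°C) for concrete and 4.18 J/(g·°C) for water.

Heat gained plus heat lost sum to zero:
779×0.88×(T − 296) + 1350×4.18×(T − 36.9) = 0
685.52(T − 296) + 5643(T − 36.9) = 0
6328.5 T = 411141
T ≈ 64.97 °C

T_f ≈ 65.0 °C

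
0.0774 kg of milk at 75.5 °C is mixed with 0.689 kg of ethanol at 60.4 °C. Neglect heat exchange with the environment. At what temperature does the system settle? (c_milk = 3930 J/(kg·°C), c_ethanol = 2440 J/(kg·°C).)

Heat gained plus heat lost sum to zero:
0.0774·3930·(T − 75.5) + 0.689·2440·(T − 60.4) = 0
304.18(T − 75.5) + 1681.2(T − 60.4) = 0
(304.18 + 1681.2) T = 304.18·75.5 + 1681.2·60.4
T ≈ 62.71 °C

T_f ≈ 62.7 °C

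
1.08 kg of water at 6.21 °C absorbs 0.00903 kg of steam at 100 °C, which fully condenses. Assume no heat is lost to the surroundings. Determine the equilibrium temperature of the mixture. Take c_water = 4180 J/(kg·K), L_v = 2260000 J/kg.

Energy conservation, ΣQ = 0:
latent heat released on condensation: 0.00903×2260000 = 20408
  condensed water 100 °C→T: 37.75(T − 100)
  original water: 4514.4(T − 6.21)
4552.1 T = 20408 + 3774.5 + 28034 = 52217
T ≈ 11.47 °C, under the boiling point, so the assumption holds.

T_f ≈ 11.5 °C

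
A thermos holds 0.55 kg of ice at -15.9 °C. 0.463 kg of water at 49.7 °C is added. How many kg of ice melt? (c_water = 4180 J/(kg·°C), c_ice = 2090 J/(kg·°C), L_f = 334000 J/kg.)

m_melted ≈ 0.233 kg

Water can give up m c ΔT = 0.463·4180·49.7 = 96186 J before reaching 0 °C.
Warming the ice to 0 °C takes 0.55·2090·15.9 = 18277 J, leaving 77909 J for melting.
To melt every bit of ice: 0.55·334000 = 183700 J.
That's not enough to melt it all — equilibrium is at 0 °C with ice remaining.
Mass melted = 77909/334000 ≈ 0.2333 kg.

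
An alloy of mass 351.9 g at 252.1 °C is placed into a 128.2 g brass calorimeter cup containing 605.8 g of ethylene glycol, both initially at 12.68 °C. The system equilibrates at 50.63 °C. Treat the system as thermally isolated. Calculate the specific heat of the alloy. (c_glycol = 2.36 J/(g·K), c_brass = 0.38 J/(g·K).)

c ≈ 0.791 J/(g·K)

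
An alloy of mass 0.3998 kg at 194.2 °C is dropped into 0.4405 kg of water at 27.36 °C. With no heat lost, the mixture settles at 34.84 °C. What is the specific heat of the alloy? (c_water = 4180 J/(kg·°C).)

c ≈ 216 J/(kg·°C)

Taking heat into each body as positive, Σ m c ΔT = 0:
0.3998×c×(34.84 − 194.2) + 0.4405×4180×(34.84 − 27.36) = 0
-63.71 c = -13773
c = -13773/-63.71 ≈ 216.2 J/(kg·°C)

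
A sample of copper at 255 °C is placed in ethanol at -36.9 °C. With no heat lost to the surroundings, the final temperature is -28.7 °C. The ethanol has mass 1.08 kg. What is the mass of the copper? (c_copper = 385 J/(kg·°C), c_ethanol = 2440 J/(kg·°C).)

Let T be the final temperature. ΣQ_i = 0:
m·385·(-28.7 − 255) + 1.08·2440·(-28.7 − (-36.9)) = 0
-109224 m = -21609
m = -21609/-109224 ≈ 0.1978 kg

m ≈ 0.198 kg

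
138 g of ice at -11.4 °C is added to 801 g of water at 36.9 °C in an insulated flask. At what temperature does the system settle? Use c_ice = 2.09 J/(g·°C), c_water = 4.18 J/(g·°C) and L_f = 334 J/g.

Energy balance with sensible and latent terms:
ice -11.4→0 °C: 138×2.09×11.4 = 3288
  fusion: m_ice L_f = 138×334 = 46092
  warm the meltwater: 576.84 T
  water cools: 801×4.18×(T − 36.9) = 3348.2(T − 36.9)
3925 T = 123548 − 49380 = 74168
T ≈ 18.90 °C (positive, so assuming full melt was valid).

T_f ≈ 18.9 °C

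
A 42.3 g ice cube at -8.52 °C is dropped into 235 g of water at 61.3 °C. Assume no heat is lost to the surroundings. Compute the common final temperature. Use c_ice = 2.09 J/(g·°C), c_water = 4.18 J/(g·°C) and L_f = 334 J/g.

T_f ≈ 39.1 °C

Energy balance with sensible and latent terms:
warm ice to 0 °C: 42.3·2.09·(0 − (-8.52)) = 753.23
  melt ice: 42.3·334 = 14128
  warm the meltwater: 176.81 T
  water cools: 235·4.18·(T − 61.3) = 982.3(T − 61.3)
1159.1 T = 60215 − 14881 = 45334
T ≈ 39.11 °C — above 0 °C, consistent with complete melting.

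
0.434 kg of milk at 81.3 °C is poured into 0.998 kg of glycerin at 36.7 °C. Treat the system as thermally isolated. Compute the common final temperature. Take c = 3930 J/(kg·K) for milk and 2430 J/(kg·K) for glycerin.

T_f = Σ m_i c_i T_i / Σ m_i c_i:
T_f = (1705.6·81.3 + 2425.1·36.7) / (1705.6 + 2425.1)
    = 227670 / 4130.8 ≈ 55.12 °C

T_f ≈ 55.1 °C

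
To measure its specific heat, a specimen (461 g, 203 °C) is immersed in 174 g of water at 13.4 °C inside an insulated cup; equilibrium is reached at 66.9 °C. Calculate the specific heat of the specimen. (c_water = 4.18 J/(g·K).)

Taking heat into each body as positive, Σ m c ΔT = 0:
461×c×(66.9 − 203) + 174×4.18×(66.9 − 13.4) = 0
-62742 c = -38912
c = -38912/-62742 ≈ 0.6202 J/(g·K)

c ≈ 0.62 J/(g·K)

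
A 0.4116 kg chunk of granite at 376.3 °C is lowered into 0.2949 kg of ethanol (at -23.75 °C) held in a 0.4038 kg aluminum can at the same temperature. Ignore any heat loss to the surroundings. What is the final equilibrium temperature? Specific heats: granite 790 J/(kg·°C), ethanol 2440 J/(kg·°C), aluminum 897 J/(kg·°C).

T_f ≈ 68.7 °C

T_f = Σ m_i c_i T_i / Σ m_i c_i:
T_f = (325.16*376.3 + 719.56*(-23.75) + 362.21*(-23.75)) / (325.16 + 719.56 + 362.21)
    = 96667 / 1406.9 ≈ 68.71 °C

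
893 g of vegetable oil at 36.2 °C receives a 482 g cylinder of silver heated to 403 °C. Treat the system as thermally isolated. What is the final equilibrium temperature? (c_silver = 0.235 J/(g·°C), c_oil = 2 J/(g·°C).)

T_f ≈ 58.1 °C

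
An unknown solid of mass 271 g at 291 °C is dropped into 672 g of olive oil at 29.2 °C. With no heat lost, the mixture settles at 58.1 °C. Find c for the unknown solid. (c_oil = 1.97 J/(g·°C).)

c ≈ 0.606 J/(g·°C)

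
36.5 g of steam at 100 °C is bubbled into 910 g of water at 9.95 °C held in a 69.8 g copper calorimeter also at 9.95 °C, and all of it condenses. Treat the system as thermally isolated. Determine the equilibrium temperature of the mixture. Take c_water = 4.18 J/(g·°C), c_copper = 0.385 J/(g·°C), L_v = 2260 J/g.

Energy conservation, ΣQ = 0:
condense steam: −36.5×2260 = −82490
  condensate cools 100→T: 36.5×4.18×(T − 100) = 152.57(T − 100)
  original water: 3803.8(T − 9.95)
  copper cup: 69.8×0.385×(T − 9.95) = 26.87(T − 9.95)
3983.2 T = 82490 + 15257 + 38115 = 135862
T ≈ 34.11 °C — below 100 °C, confirming all the steam condensed.

T_f ≈ 34.1 °C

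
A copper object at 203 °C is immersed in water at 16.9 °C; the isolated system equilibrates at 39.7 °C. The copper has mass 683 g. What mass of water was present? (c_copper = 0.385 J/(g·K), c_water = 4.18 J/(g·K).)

Net heat exchanged in the isolated system is zero:
683×0.385×(39.7 − 203) + m×4.18×(39.7 − 16.9) = 0
95.3 m = 42941
m = 42941/95.3 ≈ 450.6 g

m ≈ 451 g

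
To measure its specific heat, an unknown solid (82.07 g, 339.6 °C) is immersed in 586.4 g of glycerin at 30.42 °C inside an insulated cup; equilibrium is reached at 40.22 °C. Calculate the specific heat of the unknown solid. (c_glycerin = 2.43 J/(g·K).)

c ≈ 0.568 J/(g·K)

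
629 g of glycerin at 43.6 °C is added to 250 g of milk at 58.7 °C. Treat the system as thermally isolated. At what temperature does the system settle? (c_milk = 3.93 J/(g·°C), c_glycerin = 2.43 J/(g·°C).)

T_f ≈ 49.5 °C

Heat gained plus heat lost sum to zero:
250*3.93*(T − 58.7) + 629*2.43*(T − 43.6) = 0
982.5(T − 58.7) + 1528.5(T − 43.6) = 0
(982.5 + 1528.5) T = 982.5*58.7 + 1528.5*43.6
T = 124314 / 2511 = 49.5 °C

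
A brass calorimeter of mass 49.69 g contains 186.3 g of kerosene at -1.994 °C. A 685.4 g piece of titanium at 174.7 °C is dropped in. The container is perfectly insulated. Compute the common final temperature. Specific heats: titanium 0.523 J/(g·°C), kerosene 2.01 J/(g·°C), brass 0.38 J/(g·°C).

T_f is the heat-capacity-weighted average of the initial temperatures:
T_f = (358.46*174.7 + 374.46*(-1.994) + 18.88*(-1.994)) / (358.46 + 374.46 + 18.88)
    = 61839 / 751.81 ≈ 82.25 °C

T_f ≈ 82.3 °C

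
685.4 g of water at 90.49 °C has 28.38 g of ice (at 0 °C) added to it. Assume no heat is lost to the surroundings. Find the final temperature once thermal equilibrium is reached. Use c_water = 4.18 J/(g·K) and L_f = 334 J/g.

Energy conservation, ΣQ = 0:
melt ice: 28.38·334 = 9478.9; warm the meltwater: 118.63 T; water cools: 685.4·4.18·(T − 90.49) = 2865(T − 90.49)
2983.6 T = 259251 − 9478.9 = 249772
T ≈ 83.72 °C (positive, so assuming full melt was valid).

T_f ≈ 83.7 °C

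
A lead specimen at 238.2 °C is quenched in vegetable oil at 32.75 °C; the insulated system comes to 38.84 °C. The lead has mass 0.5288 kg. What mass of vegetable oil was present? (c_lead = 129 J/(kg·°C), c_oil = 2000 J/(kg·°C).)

m ≈ 1.12 kg

Heat lost by the lead = heat gained by the oil:
0.5288·129·(238.2 − 38.84) = m·2000·(38.84 − 32.75)
12180 m = 13599  ⇒  m ≈ 1.117 kg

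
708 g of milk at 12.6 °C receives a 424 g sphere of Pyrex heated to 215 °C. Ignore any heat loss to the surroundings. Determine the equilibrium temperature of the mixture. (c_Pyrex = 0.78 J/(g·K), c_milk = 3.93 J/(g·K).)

T_f ≈ 34.1 °C

Setting the total heat transfer to zero:
424×0.78×(T − 215) + 708×3.93×(T − 12.6) = 0
330.72(T − 215) + 2782.4(T − 12.6) = 0
(330.72 + 2782.4) T = 330.72×215 + 2782.4×12.6
T ≈ 34.10 °C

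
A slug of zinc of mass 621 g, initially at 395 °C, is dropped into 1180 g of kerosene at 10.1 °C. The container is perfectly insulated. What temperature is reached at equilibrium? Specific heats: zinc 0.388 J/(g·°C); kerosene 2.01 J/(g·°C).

Energy conservation, ΣQ = 0:
621×0.388×(T − 395) + 1180×2.01×(T − 10.1) = 0
240.95(T − 395) + 2371.8(T − 10.1) = 0
(240.95 + 2371.8) T = 240.95×395 + 2371.8×10.1
T = 119130/2612.7 ≈ 45.60 °C

T_f ≈ 45.6 °C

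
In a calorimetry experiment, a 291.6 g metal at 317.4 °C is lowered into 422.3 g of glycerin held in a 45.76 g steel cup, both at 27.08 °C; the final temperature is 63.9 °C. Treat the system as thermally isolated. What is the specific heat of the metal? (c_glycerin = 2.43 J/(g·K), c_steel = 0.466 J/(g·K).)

c ≈ 0.522 J/(g·K)

Energy conservation, ΣQ = 0:
291.6·c·(63.9 − 317.4) + 422.3·2.43·(63.9 − 27.08) + 45.76·0.466·(63.9 − 27.08) = 0
-73921 c = -38569
c = -38569/-73921 ≈ 0.5218 J/(g·K)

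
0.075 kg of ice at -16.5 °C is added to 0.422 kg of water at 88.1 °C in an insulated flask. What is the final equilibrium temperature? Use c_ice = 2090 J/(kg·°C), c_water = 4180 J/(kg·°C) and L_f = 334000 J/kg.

T_f ≈ 61.5 °C

Energy conservation, ΣQ = 0:
warm ice to 0 °C: 0.075·2090·(0 − (-16.5)) = 2586.4
  fusion: m_ice L_f = 0.075·334000 = 25050
  warm the meltwater: 313.5 T
  water: 1764(T − 88.1)
2077.5 T = 155405 − 27636 = 127769
T ≈ 61.50 °C (positive, so assuming full melt was valid).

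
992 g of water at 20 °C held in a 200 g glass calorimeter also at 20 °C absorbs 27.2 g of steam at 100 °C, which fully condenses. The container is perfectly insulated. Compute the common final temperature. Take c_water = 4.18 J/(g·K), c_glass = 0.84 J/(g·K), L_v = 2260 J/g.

T_f ≈ 35.9 °C

Net heat exchanged in the isolated system is zero:
latent heat released on condensation: 27.2·2260 = 61472; condensed water 100 °C→T: 113.7(T − 100); water warms: 992·4.18·(T − 20) = 4146.6(T − 20); glass cup: 200·0.84·(T − 20) = 168(T − 20)
4428.3 T = 61472 + 11370 + 86291 = 159133
T ≈ 35.94 °C, under the boiling point, so the assumption holds.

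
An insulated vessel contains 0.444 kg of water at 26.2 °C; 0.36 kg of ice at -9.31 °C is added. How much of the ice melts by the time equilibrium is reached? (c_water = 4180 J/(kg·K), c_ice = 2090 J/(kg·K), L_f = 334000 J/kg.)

m_melted ≈ 0.125 kg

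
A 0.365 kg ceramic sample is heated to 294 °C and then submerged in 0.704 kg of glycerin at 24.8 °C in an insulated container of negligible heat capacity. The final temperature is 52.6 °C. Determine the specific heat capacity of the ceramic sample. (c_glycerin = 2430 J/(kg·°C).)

m_s c (T_s − T_f) = m_glycerin c_glycerin (T_f − T_0):
0.365×c×(294 − 52.6) = 0.704×2430×(52.6 − 24.8)
88.11 c = 47558  ⇒  c ≈ 539.8 J/(kg·°C)

c ≈ 540 J/(kg·°C)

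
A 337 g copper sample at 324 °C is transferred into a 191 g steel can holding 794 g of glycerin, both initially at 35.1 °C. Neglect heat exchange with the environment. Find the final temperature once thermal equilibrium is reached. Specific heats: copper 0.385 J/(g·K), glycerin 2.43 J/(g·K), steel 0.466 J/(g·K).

T_f ≈ 52.5 °C

Setting the total heat transfer to zero:
337×0.385×(T − 324) + 794×2.43×(T − 35.1) + 191×0.466×(T − 35.1) = 0
2148.2 T = 112884
T = 112884 / 2148.2 = 52.5 °C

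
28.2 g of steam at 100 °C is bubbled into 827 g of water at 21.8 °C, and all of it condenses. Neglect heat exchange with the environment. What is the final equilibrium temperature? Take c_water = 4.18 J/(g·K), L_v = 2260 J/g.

Conservation of energy gives ΣQ = 0:
latent heat released on condensation: 28.2·2260 = 63732
  condensate cools 100→T: 28.2·4.18·(T − 100) = 117.88(T − 100)
  original water: 3456.9(T − 21.8)
3574.7 T = 63732 + 11788 + 75360 = 150879
T ≈ 42.21 °C — below 100 °C, confirming all the steam condensed.

T_f ≈ 42.2 °C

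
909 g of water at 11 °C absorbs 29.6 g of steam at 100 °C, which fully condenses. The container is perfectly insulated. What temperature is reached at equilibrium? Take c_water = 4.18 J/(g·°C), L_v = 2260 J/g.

Net heat exchanged in the isolated system is zero:
steam→water at 100 °C releases m L_v = 29.6×2260 = 66896
  condensate cools 100→T: 29.6×4.18×(T − 100) = 123.73(T − 100)
  water warms: 909×4.18×(T − 11) = 3799.6(T − 11)
3923.3 T = 66896 + 12373 + 41796 = 121065
T ≈ 30.86 °C — below 100 °C, confirming all the steam condensed.

T_f ≈ 30.9 °C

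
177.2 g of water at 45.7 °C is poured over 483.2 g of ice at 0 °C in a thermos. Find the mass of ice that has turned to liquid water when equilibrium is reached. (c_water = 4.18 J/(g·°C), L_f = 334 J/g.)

Water can give up m c ΔT = 177.2×4.18×45.7 = 33850 J before reaching 0 °C.
Fully melting the ice requires m_ice L_f = 483.2×334 = 161389 J.
33850 J < 161389 J, so only part of the ice melts and the system sits at 0 °C.
m_melted×334 = 33850  ⇒  m_melted ≈ 101.3 g.

m_melted ≈ 101 g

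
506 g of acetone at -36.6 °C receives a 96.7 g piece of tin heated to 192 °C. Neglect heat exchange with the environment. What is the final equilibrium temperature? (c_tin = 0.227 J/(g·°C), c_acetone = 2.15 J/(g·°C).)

T_f ≈ -32.1 °C

|Q_tin| = |Q_acetone|:
96.7×0.227×(192 − T) = 506×2.15×(T − (-36.6))
21.95(192 − T) = 1087.9(T − (-36.6))
1109.9 T = -35603  ⇒  T ≈ -32.08 °C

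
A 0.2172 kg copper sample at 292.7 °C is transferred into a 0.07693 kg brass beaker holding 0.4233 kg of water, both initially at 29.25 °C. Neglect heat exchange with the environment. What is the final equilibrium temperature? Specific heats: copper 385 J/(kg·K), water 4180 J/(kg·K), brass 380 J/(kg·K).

T_f ≈ 41.0 °C

Taking heat into each body as positive, Σ m c ΔT = 0:
0.2172×385×(T − 292.7) + 0.4233×4180×(T − 29.25) + 0.07693×380×(T − 29.25) = 0
1882.2 T = 77086
T = 77086/1882.2 ≈ 40.95 °C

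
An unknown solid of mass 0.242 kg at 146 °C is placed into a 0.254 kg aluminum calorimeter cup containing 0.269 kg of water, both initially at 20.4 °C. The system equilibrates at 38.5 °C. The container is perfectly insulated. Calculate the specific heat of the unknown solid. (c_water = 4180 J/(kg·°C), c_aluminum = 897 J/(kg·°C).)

Heat gained plus heat lost sum to zero:
0.242×c×(38.5 − 146) + 0.269×4180×(38.5 − 20.4) + 0.254×897×(38.5 − 20.4) = 0
-26.02 c = -24476
c = -24476/-26.02 ≈ 940.8 J/(kg·°C)

c ≈ 941 J/(kg·°C)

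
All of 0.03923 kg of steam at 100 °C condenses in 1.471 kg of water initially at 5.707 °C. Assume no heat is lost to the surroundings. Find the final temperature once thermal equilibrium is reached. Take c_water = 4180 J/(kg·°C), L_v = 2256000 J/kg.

Setting the total heat transfer to zero:
steam→water at 100 °C releases m L_v = 0.03923×2256000 = 88503; condensed water 100 °C→T: 163.98(T − 100); original water: 6148.8(T − 5.707)
6312.8 T = 88503 + 16398 + 35091 = 139992
T ≈ 22.18 °C (< 100 °C, so full condensation is consistent).

T_f ≈ 22.2 °C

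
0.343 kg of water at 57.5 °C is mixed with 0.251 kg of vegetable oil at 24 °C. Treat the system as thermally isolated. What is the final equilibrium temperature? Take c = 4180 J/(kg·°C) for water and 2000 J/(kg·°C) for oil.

T_f ≈ 48.8 °C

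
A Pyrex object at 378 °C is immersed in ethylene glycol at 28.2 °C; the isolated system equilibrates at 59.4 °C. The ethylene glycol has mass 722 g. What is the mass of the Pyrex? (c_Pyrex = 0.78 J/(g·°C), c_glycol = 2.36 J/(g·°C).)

m ≈ 214 g

Heat gained plus heat lost sum to zero:
m×0.78×(59.4 − 378) + 722×2.36×(59.4 − 28.2) = 0
-248.51 m = -53162
m = -53162/-248.51 ≈ 213.9 g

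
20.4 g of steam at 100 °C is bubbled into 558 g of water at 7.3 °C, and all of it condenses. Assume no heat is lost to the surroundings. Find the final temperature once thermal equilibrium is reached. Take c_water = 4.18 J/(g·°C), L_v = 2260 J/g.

T_f ≈ 29.6 °C

Conservation of energy gives ΣQ = 0:
steam→water at 100 °C releases m L_v = 20.4·2260 = 46104
  condensate cools 100→T: 20.4·4.18·(T − 100) = 85.27(T − 100)
  original water: 2332.4(T − 7.3)
2417.7 T = 46104 + 8527.2 + 17027 = 71658
T ≈ 29.64 °C (< 100 °C, so full condensation is consistent).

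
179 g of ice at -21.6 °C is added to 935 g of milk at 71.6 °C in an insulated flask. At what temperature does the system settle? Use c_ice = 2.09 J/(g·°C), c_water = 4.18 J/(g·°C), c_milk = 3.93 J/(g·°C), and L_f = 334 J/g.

T_f ≈ 44.1 °C

Conservation of energy gives ΣQ = 0:
ice -21.6→0 °C: 179×2.09×21.6 = 8080.8; latent heat to melt: 179×334 = 59786; warm the meltwater: 748.22 T; milk: 3674.6(T − 71.6)
4422.8 T = 263098 − 67867 = 195231
T ≈ 44.14 °C. Since T > 0 °C, the all-ice-melts assumption holds.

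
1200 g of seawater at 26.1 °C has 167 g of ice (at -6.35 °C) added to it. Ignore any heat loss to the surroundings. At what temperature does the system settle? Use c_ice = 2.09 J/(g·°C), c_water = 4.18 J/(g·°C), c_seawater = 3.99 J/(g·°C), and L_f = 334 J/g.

T_f ≈ 12.2 °C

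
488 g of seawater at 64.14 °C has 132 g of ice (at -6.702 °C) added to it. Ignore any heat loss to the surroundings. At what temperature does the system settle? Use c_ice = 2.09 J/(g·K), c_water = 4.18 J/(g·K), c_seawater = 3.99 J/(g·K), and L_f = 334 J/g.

T_f ≈ 31.6 °C

Net heat exchanged in the isolated system is zero:
ice -6.702→0 °C: 132·2.09·6.702 = 1848.9; melt ice: 132·334 = 44088; meltwater 0→T: 132·4.18·T = 551.76 T; seawater: 1947.1(T − 64.14)
2498.9 T = 124888 − 45937 = 78951
T ≈ 31.59 °C (positive, so assuming full melt was valid).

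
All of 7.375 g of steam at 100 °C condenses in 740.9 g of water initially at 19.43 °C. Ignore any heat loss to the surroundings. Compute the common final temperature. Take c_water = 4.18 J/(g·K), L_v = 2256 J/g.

T_f ≈ 25.5 °C

Conservation of energy gives ΣQ = 0:
condense steam: −7.375×2256 = −16638; condensed water 100 °C→T: 30.83(T − 100); original water: 3097(T − 19.43)
3127.8 T = 16638 + 3082.7 + 60174 = 79895
T ≈ 25.54 °C — below 100 °C, confirming all the steam condensed.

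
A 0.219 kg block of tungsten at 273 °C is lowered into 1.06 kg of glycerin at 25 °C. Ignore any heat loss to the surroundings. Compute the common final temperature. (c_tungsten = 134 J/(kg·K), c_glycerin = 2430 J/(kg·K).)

T_f ≈ 27.8 °C

Net heat exchanged in the isolated system is zero:
0.219·134·(T − 273) + 1.06·2430·(T − 25) = 0
2605.1 T = 72406
T = 72406 / 2605.1 = 27.8 °C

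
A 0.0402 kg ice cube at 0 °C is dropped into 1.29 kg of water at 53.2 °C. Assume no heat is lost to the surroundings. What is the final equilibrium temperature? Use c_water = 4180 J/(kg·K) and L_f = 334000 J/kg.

Taking heat into each body as positive, Σ m c ΔT = 0:
melt ice: 0.0402·334000 = 13427
  meltwater 0→T: 0.0402·4180·T = 168.04 T
  water cools: 1.29·4180·(T − 53.2) = 5392.2(T − 53.2)
5560.2 T = 286865 − 13427 = 273438
T ≈ 49.18 °C — above 0 °C, consistent with complete melting.

T_f ≈ 49.2 °C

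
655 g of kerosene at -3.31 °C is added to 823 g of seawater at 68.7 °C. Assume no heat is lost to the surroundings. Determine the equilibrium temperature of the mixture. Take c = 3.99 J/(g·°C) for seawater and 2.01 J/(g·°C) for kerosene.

T_f ≈ 48.1 °C

Setting the total heat transfer to zero:
823·3.99·(T − 68.7) + 655·2.01·(T − (-3.31)) = 0
3283.8(T − 68.7) + 1316.5(T − (-3.31)) = 0
(3283.8 + 1316.5) T = 3283.8·68.7 + 1316.5·(-3.31)
T = 221237 / 4600.3 = 48.1 °C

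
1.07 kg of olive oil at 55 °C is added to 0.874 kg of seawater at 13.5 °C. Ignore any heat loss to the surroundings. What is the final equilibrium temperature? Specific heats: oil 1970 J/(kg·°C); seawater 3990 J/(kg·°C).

T_f ≈ 29.1 °C

Setting the total heat transfer to zero:
1.07·1970·(T − 55) + 0.874·3990·(T − 13.5) = 0
5595.2 T = 163013
T = 163013 / 5595.2 = 29.1 °C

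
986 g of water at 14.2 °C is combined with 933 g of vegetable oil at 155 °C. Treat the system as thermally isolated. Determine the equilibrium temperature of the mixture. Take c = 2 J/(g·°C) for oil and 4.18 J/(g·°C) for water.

T_f ≈ 58.1 °C

Energy conservation, ΣQ = 0:
933×2×(T − 155) + 986×4.18×(T − 14.2) = 0
1866(T − 155) + 4121.5(T − 14.2) = 0
(1866 + 4121.5) T = 1866×155 + 4121.5×14.2
T = 347755 / 5987.5 = 58.1 °C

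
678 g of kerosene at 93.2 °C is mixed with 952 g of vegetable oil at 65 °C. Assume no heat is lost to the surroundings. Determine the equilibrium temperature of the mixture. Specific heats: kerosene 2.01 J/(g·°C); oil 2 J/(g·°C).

T_f ≈ 76.8 °C

Setting the total heat transfer to zero:
678·2.01·(T − 93.2) + 952·2·(T − 65) = 0
1362.8(T − 93.2) + 1904(T − 65) = 0
3266.8 T = 250771
T = 250771 / 3266.8 = 76.8 °C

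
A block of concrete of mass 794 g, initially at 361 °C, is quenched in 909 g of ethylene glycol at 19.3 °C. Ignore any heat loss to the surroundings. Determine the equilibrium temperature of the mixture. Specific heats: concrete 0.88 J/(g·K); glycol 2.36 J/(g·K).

T_f ≈ 103.3 °C

Net heat exchanged in the isolated system is zero:
794×0.88×(T − 361) + 909×2.36×(T − 19.3) = 0
(698.72 + 2145.2) T = 698.72×361 + 2145.2×19.3
T ≈ 103.25 °C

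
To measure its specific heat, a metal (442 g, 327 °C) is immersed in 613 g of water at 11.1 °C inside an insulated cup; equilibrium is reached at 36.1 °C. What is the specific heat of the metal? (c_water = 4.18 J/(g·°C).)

Heat lost by the metal = heat gained by the water:
442·c·(327 − 36.1) = 613·4.18·(36.1 − 11.1)
128578 c = 64058  ⇒  c ≈ 0.4982 J/(g·°C)

c ≈ 0.498 J/(g·°C)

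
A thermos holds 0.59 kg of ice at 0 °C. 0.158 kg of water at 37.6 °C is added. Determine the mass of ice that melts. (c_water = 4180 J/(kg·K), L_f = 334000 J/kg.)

m_melted ≈ 0.0743 kg

Water can give up m c ΔT = 0.158×4180×37.6 = 24833 J before reaching 0 °C.
To melt every bit of ice: 0.59×334000 = 197060 J.
Since 24833 < 197060 J, not all the ice melts; equilibrium is at 0 °C.
m_melt = 24833 / L_f = 0.07435 kg.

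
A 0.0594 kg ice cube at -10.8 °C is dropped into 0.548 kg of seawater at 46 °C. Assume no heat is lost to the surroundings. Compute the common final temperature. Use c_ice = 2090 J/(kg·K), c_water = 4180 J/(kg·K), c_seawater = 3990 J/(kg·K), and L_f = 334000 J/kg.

T_f ≈ 32.6 °C

Heat gained plus heat lost sum to zero:
warm ice to 0 °C: 0.0594×2090×(0 − (-10.8)) = 1340.8
  melt ice: 0.0594×334000 = 19840
  meltwater 0→T: 0.0594×4180×T = 248.29 T
  seawater: 2186.5(T − 46)
2434.8 T = 100580 − 21180 = 79400
T ≈ 32.61 °C — above 0 °C, consistent with complete melting.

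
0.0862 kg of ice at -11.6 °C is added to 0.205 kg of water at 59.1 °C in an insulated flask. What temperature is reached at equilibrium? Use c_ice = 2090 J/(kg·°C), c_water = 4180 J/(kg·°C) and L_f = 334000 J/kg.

T_f ≈ 16.2 °C

Sum of m c ΔT and latent-heat terms is zero:
ice -11.6→0 °C: 0.0862×2090×11.6 = 2089.8; latent heat to melt: 0.0862×334000 = 28791; warm the meltwater: 360.32 T; water: 856.9(T − 59.1)
1217.2 T = 50643 − 30881 = 19762
T ≈ 16.24 °C — above 0 °C, consistent with complete melting.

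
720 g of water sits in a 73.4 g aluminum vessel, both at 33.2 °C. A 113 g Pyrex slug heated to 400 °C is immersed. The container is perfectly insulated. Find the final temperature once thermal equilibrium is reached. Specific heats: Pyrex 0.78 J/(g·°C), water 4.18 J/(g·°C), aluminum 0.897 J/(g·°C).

Let T be the final temperature. ΣQ_i = 0:
113*0.78*(T − 400) + 720*4.18*(T − 33.2) + 73.4*0.897*(T − 33.2) = 0
88.14(T − 400) + 3009.6(T − 33.2) + 65.84(T − 33.2) = 0
(88.14 + 3009.6 + 65.84) T = 88.14*400 + 3009.6*33.2 + 65.84*33.2
T = 137361 / 3163.6 = 43.4 °C

T_f ≈ 43.4 °C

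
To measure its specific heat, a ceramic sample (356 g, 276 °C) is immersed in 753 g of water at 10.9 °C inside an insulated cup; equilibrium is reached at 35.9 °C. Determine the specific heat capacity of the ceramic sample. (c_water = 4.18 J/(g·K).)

m_s c (T_s − T_f) = m_water c_water (T_f − T_0):
356·c·(276 − 35.9) = 753·4.18·(35.9 − 10.9)
85476 c = 78688  ⇒  c ≈ 0.9206 J/(g·K)

c ≈ 0.921 J/(g·K)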